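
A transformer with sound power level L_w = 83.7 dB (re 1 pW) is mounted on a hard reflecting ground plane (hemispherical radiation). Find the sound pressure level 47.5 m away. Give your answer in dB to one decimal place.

42.2 dB

The power spreads over a hemisphere of area 2π·r², so L_p = L_w − 10·log₁₀(2π·r²).
2π·r² = 1.418e+04 m², 10·log₁₀ of that is 41.516 dB.
L_p = 83.7 − 41.516 = 42.18 dB.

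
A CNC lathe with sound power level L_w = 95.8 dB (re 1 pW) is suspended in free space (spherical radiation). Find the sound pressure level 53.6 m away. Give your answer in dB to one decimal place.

50.2 dB

L_p = L_w − 10·log₁₀(4π·r²) with r = 53.6 m.
4π·r² = 3.61e+04 m², 10·log₁₀ of that is 45.575 dB.
L_p = 95.8 − 45.575 = 50.22 dB.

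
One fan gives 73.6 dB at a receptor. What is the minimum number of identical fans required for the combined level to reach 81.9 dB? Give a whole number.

7

Need L₁ + 10·log₁₀ N ≥ 81.9, i.e. log₁₀ N ≥ 0.83.
N ≥ 10^(8.3/10) = 6.761, so N = 7.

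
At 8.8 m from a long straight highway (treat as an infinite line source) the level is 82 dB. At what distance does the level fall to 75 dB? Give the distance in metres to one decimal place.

44.1 m

For a line source L₁ − L₂ = 10·log₁₀(r₂/r₁), so r₂ = r₁·10^((L₁−L₂)/10).
r₂ = 8.8·10^((82−75)/10) = 8.8·10^(7.0/10) = 44.10 m.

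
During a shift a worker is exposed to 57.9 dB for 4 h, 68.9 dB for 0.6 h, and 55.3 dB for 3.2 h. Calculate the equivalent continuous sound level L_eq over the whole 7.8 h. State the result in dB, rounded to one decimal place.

L_eq = 10·log₁₀[(1/T)·Σ tᵢ·10^(Lᵢ/10)] with T = 7.8 h.
Σ tᵢ·10^(Lᵢ/10) = 4·10^(57.9/10) + 0.6·10^(68.9/10) + 3.2·10^(55.3/10) = 8.208e+06.
L_eq = 10·log₁₀(8.208e+06/7.8) = 60.22 dB.

60.2 dB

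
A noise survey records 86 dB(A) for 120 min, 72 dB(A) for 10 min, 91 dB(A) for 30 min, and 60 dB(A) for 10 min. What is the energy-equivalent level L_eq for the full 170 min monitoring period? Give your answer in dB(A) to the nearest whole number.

87 dB(A)

The energy average is taken in the linear domain: L_eq = 10·log₁₀[(Σ tᵢ·10^(Lᵢ/10))/T], T = 170 min.
Σ tᵢ·10^(Lᵢ/10) = 120·10^(86/10) + 10·10^(72/10) + 30·10^(91/10) + 10·10^(60/10) = 8.571e+10.
L_eq = 10·log₁₀(8.571e+10/170) = 87.03 dB(A).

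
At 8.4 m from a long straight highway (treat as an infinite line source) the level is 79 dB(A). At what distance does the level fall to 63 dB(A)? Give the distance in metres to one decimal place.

Line-source spreading drops the level by 10·log₁₀(r₂/r₁); inverting, r₂/r₁ = 10^(ΔL/10).
r₂ = 8.4·10^((79−63)/10) = 8.4·10^(16.0/10) = 334.41 m.

334.4 m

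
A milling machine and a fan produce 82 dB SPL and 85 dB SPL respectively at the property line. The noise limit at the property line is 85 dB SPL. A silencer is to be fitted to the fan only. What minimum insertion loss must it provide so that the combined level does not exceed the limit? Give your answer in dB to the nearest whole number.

3 dB

Fixed contribution from the other source: Σ 10^(L/10) = 10^(82/10) = 1.585e+08 (82.00 dB SPL).
The limit corresponds to 10^(85/10) = 3.162e+08; subtracting the fixed part leaves 1.577e+08 for the fan, i.e. 81.98 dB SPL.
Required insertion loss = 85 − 81.98 = 3.02 dB.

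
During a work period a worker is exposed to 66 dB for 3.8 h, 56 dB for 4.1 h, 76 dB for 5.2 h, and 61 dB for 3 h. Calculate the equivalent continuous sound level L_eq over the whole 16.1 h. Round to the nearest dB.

72 dB

L_eq = 10·log₁₀[(1/T)·Σ tᵢ·10^(Lᵢ/10)] with T = 16.1 h.
Σ tᵢ·10^(Lᵢ/10) = 3.8·10^(66/10) + 4.1·10^(56/10) + 5.2·10^(76/10) + 3·10^(61/10) = 2.276e+08.
L_eq = 10·log₁₀(2.276e+08/16.1) = 71.50 dB.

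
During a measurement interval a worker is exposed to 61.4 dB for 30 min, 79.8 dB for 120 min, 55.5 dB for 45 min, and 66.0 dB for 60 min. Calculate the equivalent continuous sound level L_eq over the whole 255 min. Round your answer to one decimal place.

76.6 dB

L_eq = 10·log₁₀[(1/T)·Σ tᵢ·10^(Lᵢ/10)] with T = 255 min.
Σ tᵢ·10^(Lᵢ/10) = 30·10^(61.4/10) + 120·10^(79.8/10) + 45·10^(55.5/10) + 60·10^(66.0/10) = 1.176e+10.
L_eq = 10·log₁₀(1.176e+10/255) = 76.64 dB.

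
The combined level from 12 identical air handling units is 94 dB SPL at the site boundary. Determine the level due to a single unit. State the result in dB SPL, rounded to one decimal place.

For N identical incoherent sources L_total = L₁ + 10·log₁₀ N, so L₁ = 94 − 10·log₁₀(12) = 94 − 10.792.

83.2 dB SPL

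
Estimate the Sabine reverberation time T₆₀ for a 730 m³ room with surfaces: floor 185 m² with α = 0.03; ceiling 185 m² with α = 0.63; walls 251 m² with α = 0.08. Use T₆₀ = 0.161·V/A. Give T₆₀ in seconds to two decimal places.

0.83 s

Total absorption A = 185·0.03 + 185·0.63 + 251·0.08 = 142.18 m² sabins.
T₆₀ = 0.161 × 730 / 142.18 = 0.827 s.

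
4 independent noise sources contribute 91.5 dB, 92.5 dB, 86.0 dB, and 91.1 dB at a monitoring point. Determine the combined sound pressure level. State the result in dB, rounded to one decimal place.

For uncorrelated sources the intensities add, so convert each level to linear form, sum, and take 10·log₁₀ of the total.
Σ 10^(L/10) = 10^(91.5/10) + 10^(92.5/10) + 10^(86.0/10) + 10^(91.1/10) = 4.877e+09.
L_total = 10·log₁₀(4.877e+09) = 96.88 dB.

96.9 dB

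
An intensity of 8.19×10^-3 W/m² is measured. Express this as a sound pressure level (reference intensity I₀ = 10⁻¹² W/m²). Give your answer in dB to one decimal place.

I/I₀ = 8.19×10^-3/10⁻¹² = 8.19×10^9, and L = 10·log₁₀(I/I₀).
L = 10·(0.9133 + 9) = 99.13 dB.

99.1 dB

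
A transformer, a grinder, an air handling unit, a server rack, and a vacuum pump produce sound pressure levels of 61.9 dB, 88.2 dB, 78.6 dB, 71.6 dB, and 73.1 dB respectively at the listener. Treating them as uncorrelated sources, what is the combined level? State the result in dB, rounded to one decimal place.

Incoherent sources combine by intensity addition: L_total = 10·log₁₀(Σ 10^(L_i/10)).
Σ 10^(L/10) = 10^(61.9/10) + 10^(88.2/10) + 10^(78.6/10) + 10^(71.6/10) + 10^(73.1/10) = 7.696e+08.
L_total = 10·log₁₀(7.696e+08) = 88.86 dB.

88.9 dB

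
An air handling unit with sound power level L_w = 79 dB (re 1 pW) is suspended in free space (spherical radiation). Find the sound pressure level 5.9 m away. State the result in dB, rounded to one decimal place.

52.6 dB

L_p = L_w − 10·log₁₀(4π·r²) with r = 5.9 m.
4π·r² = 437.4 m², 10·log₁₀ of that is 26.409 dB.
L_p = 79 − 26.409 = 52.59 dB.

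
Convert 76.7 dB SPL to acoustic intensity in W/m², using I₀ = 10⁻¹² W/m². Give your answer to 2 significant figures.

4.7e-05 W/m²

I/I₀ = 10^(76.7/10) = 4.677e+07, so I = 4.677e+07 × 10⁻¹² W/m².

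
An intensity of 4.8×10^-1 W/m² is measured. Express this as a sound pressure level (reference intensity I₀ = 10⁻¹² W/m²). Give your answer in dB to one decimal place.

L = 10·log₁₀(I/I₀) = 10·log₁₀(4.8×10^-1/10⁻¹²) = 10·log₁₀(4.8×10^11).
L = 10·(0.6812 + 11) = 116.81 dB.

116.8 dB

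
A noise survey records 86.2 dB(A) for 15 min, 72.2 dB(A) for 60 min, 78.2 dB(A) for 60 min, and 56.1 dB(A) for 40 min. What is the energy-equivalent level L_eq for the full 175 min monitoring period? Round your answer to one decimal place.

Weight each interval's intensity by its duration and average over T = 175 min:
Σ tᵢ·10^(Lᵢ/10) = 15·10^(86.2/10) + 60·10^(72.2/10) + 60·10^(78.2/10) + 40·10^(56.1/10) = 1.123e+10.
L_eq = 10·log₁₀(1.123e+10/175) = 78.07 dB(A).

78.1 dB(A)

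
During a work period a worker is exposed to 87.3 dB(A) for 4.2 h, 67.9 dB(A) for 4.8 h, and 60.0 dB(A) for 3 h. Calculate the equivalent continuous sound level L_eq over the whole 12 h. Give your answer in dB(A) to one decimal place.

82.8 dB(A)

Weight each interval's intensity by its duration and average over T = 12 h:
Σ tᵢ·10^(Lᵢ/10) = 4.2·10^(87.3/10) + 4.8·10^(67.9/10) + 3·10^(60.0/10) = 2.288e+09.
L_eq = 10·log₁₀(2.288e+09/12) = 82.80 dB(A).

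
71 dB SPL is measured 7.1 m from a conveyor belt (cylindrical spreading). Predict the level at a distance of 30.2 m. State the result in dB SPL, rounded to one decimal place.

Line-source attenuation: ΔL = 10·log₁₀(r₂/r₁) = 10·log₁₀(30.2/7.1) = 6.287 dB.
L₂ = 71 − 10·log₁₀(30.2/7.1) = 71 − 6.287 = 64.71 dB SPL.

64.7 dB SPL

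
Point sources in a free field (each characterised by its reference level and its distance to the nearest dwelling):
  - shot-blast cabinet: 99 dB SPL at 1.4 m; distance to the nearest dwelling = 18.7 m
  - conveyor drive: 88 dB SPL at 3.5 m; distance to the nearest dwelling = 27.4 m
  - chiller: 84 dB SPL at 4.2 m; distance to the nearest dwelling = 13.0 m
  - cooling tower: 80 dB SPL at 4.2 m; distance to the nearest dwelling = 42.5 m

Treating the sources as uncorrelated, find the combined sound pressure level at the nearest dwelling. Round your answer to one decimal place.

79.1 dB SPL

Propagate each source to the receiver with L = L_ref − 20·log₁₀(r/r_ref), then add intensities.
shot-blast cabinet: 99 − 20·log₁₀(18.7/1.4) = 99 − 22.51 = 76.49 dB SPL.
conveyor drive: 88 − 20·log₁₀(27.4/3.5) = 88 − 17.87 = 70.13 dB SPL.
chiller: 84 − 20·log₁₀(13.0/4.2) = 84 − 9.81 = 74.19 dB SPL.
cooling tower: 80 − 20·log₁₀(42.5/4.2) = 80 − 20.10 = 59.90 dB SPL.
Σ 10^(L/10) = 8.201e+07 → L_total = 10·log₁₀(8.201e+07) = 79.14 dB SPL.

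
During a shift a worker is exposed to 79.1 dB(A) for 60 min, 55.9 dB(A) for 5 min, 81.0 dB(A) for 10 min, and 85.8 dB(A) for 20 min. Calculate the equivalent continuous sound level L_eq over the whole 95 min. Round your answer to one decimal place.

Weight each interval's intensity by its duration and average over T = 95 min:
Σ tᵢ·10^(Lᵢ/10) = 60·10^(79.1/10) + 5·10^(55.9/10) + 10·10^(81.0/10) + 20·10^(85.8/10) = 1.374e+10.
L_eq = 10·log₁₀(1.374e+10/95) = 81.60 dB(A).

81.6 dB(A)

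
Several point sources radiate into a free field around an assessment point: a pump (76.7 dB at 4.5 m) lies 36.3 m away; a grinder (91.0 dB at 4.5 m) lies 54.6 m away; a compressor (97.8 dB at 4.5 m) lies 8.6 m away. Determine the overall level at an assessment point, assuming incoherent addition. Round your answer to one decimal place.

Propagate each source to the receiver with L = L_ref − 20·log₁₀(r/r_ref), then add intensities.
pump: 76.7 − 20·log₁₀(36.3/4.5) = 76.7 − 18.13 = 58.57 dB.
grinder: 91.0 − 20·log₁₀(54.6/4.5) = 91.0 − 21.68 = 69.32 dB.
compressor: 97.8 − 20·log₁₀(8.6/4.5) = 97.8 − 5.63 = 92.17 dB.
Σ 10^(L/10) = 1.659e+09 → L_total = 10·log₁₀(1.659e+09) = 92.20 dB.

92.2 dB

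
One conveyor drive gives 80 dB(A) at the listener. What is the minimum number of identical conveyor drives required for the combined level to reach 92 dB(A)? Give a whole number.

16

Need L₁ + 10·log₁₀ N ≥ 92, i.e. log₁₀ N ≥ 1.20.
N ≥ 10^(12.0/10) = 15.849, so N = 16.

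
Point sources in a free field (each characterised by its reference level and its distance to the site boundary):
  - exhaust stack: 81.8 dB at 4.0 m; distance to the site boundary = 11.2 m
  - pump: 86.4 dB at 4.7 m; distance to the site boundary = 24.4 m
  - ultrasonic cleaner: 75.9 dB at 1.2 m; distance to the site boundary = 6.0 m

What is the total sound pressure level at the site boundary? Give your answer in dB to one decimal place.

75.7 dB

Propagate each source to the receiver with L = L_ref − 20·log₁₀(r/r_ref), then add intensities.
exhaust stack: 81.8 − 20·log₁₀(11.2/4.0) = 81.8 − 8.94 = 72.86 dB.
pump: 86.4 − 20·log₁₀(24.4/4.7) = 86.4 − 14.31 = 72.09 dB.
ultrasonic cleaner: 75.9 − 20·log₁₀(6.0/1.2) = 75.9 − 13.98 = 61.92 dB.
Σ 10^(L/10) = 3.706e+07 → L_total = 10·log₁₀(3.706e+07) = 75.69 dB.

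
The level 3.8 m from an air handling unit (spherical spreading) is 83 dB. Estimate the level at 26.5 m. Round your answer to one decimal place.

66.1 dB

Spherical spreading from a point source gives a 20·log₁₀(r₂/r₁) drop.
L₂ = 83 − 20·log₁₀(26.5/3.8) = 83 − 16.869 = 66.13 dB.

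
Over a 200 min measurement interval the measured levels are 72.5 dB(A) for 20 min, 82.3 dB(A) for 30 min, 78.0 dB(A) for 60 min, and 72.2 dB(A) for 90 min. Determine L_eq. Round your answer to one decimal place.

77.3 dB(A)

The energy average is taken in the linear domain: L_eq = 10·log₁₀[(Σ tᵢ·10^(Lᵢ/10))/T], T = 200 min.
Σ tᵢ·10^(Lᵢ/10) = 20·10^(72.5/10) + 30·10^(82.3/10) + 60·10^(78.0/10) + 90·10^(72.2/10) = 1.073e+10.
L_eq = 10·log₁₀(1.073e+10/200) = 77.30 dB(A).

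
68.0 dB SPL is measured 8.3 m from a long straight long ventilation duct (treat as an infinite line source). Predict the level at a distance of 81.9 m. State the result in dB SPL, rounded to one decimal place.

58.1 dB SPL

Cylindrical spreading from a line source gives a 10·log₁₀(r₂/r₁) drop.
L₂ = 68.0 − 10·log₁₀(81.9/8.3) = 68.0 − 9.942 = 58.06 dB SPL.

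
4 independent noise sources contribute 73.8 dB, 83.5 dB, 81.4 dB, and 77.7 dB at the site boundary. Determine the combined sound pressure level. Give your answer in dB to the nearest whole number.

Incoherent sources combine by intensity addition: L_total = 10·log₁₀(Σ 10^(L_i/10)).
Σ 10^(L/10) = 10^(73.8/10) + 10^(83.5/10) + 10^(81.4/10) + 10^(77.7/10) = 4.448e+08.
L_total = 10·log₁₀(4.448e+08) = 86.48 dB.

86 dB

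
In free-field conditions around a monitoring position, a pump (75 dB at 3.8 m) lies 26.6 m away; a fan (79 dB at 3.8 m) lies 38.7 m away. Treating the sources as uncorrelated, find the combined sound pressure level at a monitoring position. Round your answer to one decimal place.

61.5 dB

Propagate each source to the receiver with L = L_ref − 20·log₁₀(r/r_ref), then add intensities.
pump: 75 − 20·log₁₀(26.6/3.8) = 75 − 16.90 = 58.10 dB.
fan: 79 − 20·log₁₀(38.7/3.8) = 79 − 20.16 = 58.84 dB.
Σ 10^(L/10) = 1.411e+06 → L_total = 10·log₁₀(1.411e+06) = 61.50 dB.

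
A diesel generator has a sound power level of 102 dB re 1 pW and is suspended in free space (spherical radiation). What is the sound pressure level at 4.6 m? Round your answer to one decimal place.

The power spreads over a sphere of area 4π·r², so L_p = L_w − 10·log₁₀(4π·r²).
4π·r² = 265.9 m², 10·log₁₀ of that is 24.247 dB.
L_p = 102 − 24.247 = 77.75 dB.

77.8 dB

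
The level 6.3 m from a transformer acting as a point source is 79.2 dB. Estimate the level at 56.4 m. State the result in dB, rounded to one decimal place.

For a point source, L₂ = L₁ − 20·log₁₀(r₂/r₁).
L₂ = 79.2 − 20·log₁₀(56.4/6.3) = 79.2 − 19.039 = 60.16 dB.

60.2 dB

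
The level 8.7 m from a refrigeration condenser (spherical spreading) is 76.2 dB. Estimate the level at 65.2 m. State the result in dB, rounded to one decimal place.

58.7 dB

Point-source attenuation: ΔL = 20·log₁₀(r₂/r₁) = 20·log₁₀(65.2/8.7) = 17.495 dB.
L₂ = 76.2 − 20·log₁₀(65.2/8.7) = 76.2 − 17.495 = 58.71 dB.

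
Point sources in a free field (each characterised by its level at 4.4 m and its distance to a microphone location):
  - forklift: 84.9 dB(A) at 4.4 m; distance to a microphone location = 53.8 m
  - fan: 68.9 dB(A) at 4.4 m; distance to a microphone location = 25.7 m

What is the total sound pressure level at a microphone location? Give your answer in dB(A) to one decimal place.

First find each source's level at the receiver (point-source: −20·log₁₀(r/r_ref)), then combine on an intensity basis.
forklift: 84.9 − 20·log₁₀(53.8/4.4) = 84.9 − 21.75 = 63.15 dB(A).
fan: 68.9 − 20·log₁₀(25.7/4.4) = 68.9 − 15.33 = 53.57 dB(A).
Σ 10^(L/10) = 2.295e+06 → L_total = 10·log₁₀(2.295e+06) = 63.61 dB(A).

63.6 dB(A)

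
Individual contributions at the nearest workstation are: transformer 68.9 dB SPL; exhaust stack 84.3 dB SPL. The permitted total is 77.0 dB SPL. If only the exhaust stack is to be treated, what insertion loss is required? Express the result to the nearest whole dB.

Fixed contribution from the other source: Σ 10^(L/10) = 10^(68.9/10) = 7.762e+06 (68.90 dB SPL).
The limit corresponds to 10^(77.0/10) = 5.012e+07; subtracting the fixed part leaves 4.236e+07 for the exhaust stack, i.e. 76.27 dB SPL.
Required insertion loss = 84.3 − 76.27 = 8.03 dB.

8 dB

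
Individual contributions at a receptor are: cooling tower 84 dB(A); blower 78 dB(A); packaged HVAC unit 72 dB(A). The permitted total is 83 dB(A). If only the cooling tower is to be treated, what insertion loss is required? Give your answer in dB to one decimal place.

Fixed contribution from the other sources: Σ 10^(L/10) = 10^(78/10) + 10^(72/10) = 7.894e+07 (78.97 dB(A)).
The limit corresponds to 10^(83/10) = 1.995e+08; subtracting the fixed part leaves 1.206e+08 for the cooling tower, i.e. 80.81 dB(A).
So the cooling tower must be reduced from 84 to 80.81 dB(A): IL = 3.19 dB.

3.2 dB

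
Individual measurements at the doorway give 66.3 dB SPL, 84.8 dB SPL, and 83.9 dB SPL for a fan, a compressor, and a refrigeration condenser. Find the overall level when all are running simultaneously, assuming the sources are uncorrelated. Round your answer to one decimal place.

For uncorrelated sources the intensities add, so convert each level to linear form, sum, and take 10·log₁₀ of the total.
Σ 10^(L/10) = 10^(66.3/10) + 10^(84.8/10) + 10^(83.9/10) = 5.517e+08.
L_total = 10·log₁₀(5.517e+08) = 87.42 dB SPL.

87.4 dB SPL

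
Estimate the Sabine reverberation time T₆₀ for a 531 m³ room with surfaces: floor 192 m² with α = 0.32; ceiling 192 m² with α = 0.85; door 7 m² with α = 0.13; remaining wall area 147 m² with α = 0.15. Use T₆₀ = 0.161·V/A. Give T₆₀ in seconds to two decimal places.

0.35 s

A = Σ Sᵢαᵢ = 192·0.32 + 192·0.85 + 7·0.13 + 147·0.15 = 247.60 m².
T₆₀ = 0.161 × 531 / 247.60 = 0.345 s.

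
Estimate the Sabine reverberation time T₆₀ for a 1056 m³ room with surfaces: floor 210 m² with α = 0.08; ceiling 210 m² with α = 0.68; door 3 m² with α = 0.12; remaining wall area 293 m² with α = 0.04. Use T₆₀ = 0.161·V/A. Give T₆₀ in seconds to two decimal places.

Summing Sᵢαᵢ: 210·0.08 + 210·0.68 + 3·0.12 + 293·0.04 = 171.68 m².
T₆₀ = 0.161 × 1056 / 171.68 = 0.990 s.

0.99 s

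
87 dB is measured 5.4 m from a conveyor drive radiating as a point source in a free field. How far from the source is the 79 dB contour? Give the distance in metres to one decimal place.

The 8.0 dB drop corresponds to a distance ratio of 10^(8.0/20) for a point source.
r₂ = 5.4·10^((87−79)/20) = 5.4·10^(8.0/20) = 13.56 m.

13.6 m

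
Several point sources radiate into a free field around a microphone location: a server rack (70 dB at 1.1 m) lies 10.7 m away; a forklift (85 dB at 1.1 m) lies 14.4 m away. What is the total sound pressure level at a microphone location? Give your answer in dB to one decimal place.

Propagate each source to the receiver with L = L_ref − 20·log₁₀(r/r_ref), then add intensities.
server rack: 70 − 20·log₁₀(10.7/1.1) = 70 − 19.76 = 50.24 dB.
forklift: 85 − 20·log₁₀(14.4/1.1) = 85 − 22.34 = 62.66 dB.
Σ 10^(L/10) = 1.951e+06 → L_total = 10·log₁₀(1.951e+06) = 62.90 dB.

62.9 dB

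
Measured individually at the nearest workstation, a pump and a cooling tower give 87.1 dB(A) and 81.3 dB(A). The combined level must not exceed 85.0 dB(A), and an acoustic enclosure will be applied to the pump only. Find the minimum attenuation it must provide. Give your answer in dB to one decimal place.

The untreated sources together contribute 10^(81.3/10) = 1.349e+08, i.e. 81.30 dB(A).
The limit corresponds to 10^(85.0/10) = 3.162e+08; subtracting the fixed part leaves 1.813e+08 for the pump, i.e. 82.58 dB(A).
So the pump must be reduced from 87.1 to 82.58 dB(A): IL = 4.52 dB.

4.5 dB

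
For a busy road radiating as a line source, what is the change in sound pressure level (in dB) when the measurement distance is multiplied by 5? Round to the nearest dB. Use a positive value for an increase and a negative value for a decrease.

With cylindrical spreading the level changes by −10·log₁₀(r₂/r₁).
ΔL = −10·log₁₀(5) = -6.99 dB.

-7 dB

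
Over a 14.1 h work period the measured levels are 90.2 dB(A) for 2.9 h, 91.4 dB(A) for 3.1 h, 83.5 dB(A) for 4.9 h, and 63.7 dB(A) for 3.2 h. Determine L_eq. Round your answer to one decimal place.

87.8 dB(A)

Weight each interval's intensity by its duration and average over T = 14.1 h:
Σ tᵢ·10^(Lᵢ/10) = 2.9·10^(90.2/10) + 3.1·10^(91.4/10) + 4.9·10^(83.5/10) + 3.2·10^(63.7/10) = 8.420e+09.
L_eq = 10·log₁₀(8.420e+09/14.1) = 87.76 dB(A).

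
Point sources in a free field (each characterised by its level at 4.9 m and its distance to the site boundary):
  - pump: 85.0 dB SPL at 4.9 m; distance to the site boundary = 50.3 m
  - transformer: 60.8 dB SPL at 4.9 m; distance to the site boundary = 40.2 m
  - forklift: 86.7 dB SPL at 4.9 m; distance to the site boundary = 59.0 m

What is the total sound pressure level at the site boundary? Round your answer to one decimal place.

Propagate each source to the receiver with L = L_ref − 20·log₁₀(r/r_ref), then add intensities.
pump: 85.0 − 20·log₁₀(50.3/4.9) = 85.0 − 20.23 = 64.77 dB SPL.
transformer: 60.8 − 20·log₁₀(40.2/4.9) = 60.8 − 18.28 = 42.52 dB SPL.
forklift: 86.7 − 20·log₁₀(59.0/4.9) = 86.7 − 21.61 = 65.09 dB SPL.
Σ 10^(L/10) = 6.245e+06 → L_total = 10·log₁₀(6.245e+06) = 67.96 dB SPL.

68.0 dB SPL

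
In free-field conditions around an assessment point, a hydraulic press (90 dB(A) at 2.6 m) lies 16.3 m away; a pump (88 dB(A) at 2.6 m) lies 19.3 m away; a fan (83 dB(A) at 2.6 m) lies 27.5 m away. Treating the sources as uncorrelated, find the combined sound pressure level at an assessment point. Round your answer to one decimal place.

First find each source's level at the receiver (point-source: −20·log₁₀(r/r_ref)), then combine on an intensity basis.
hydraulic press: 90 − 20·log₁₀(16.3/2.6) = 90 − 15.94 = 74.06 dB(A).
pump: 88 − 20·log₁₀(19.3/2.6) = 88 − 17.41 = 70.59 dB(A).
fan: 83 − 20·log₁₀(27.5/2.6) = 83 − 20.49 = 62.51 dB(A).
Σ 10^(L/10) = 3.868e+07 → L_total = 10·log₁₀(3.868e+07) = 75.87 dB(A).

75.9 dB(A)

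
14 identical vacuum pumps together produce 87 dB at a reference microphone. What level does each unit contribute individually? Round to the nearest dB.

76 dB

Dividing the total intensity by 14 lowers the level by 10·log₁₀ 14 = 11.461 dB: L₁ = 87 − 11.461.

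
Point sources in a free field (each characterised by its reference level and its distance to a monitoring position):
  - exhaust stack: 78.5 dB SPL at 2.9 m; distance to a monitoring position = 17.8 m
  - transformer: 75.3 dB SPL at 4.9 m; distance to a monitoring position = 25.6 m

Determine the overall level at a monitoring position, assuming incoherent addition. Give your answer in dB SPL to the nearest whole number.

Propagate each source to the receiver with L = L_ref − 20·log₁₀(r/r_ref), then add intensities.
exhaust stack: 78.5 − 20·log₁₀(17.8/2.9) = 78.5 − 15.76 = 62.74 dB SPL.
transformer: 75.3 − 20·log₁₀(25.6/4.9) = 75.3 − 14.36 = 60.94 dB SPL.
Σ 10^(L/10) = 3.121e+06 → L_total = 10·log₁₀(3.121e+06) = 64.94 dB SPL.

65 dB SPL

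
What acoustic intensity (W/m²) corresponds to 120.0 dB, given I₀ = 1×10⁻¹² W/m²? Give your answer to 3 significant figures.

1.00 W/m²

I/I₀ = 10^(120.0/10) = 1e+12, so I = 1e+12 × 10⁻¹² W/m².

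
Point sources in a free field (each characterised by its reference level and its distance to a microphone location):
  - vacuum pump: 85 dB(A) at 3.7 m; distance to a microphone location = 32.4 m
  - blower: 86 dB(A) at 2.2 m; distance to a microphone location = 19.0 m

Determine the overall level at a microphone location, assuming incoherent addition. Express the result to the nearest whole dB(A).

First find each source's level at the receiver (point-source: −20·log₁₀(r/r_ref)), then combine on an intensity basis.
vacuum pump: 85 − 20·log₁₀(32.4/3.7) = 85 − 18.85 = 66.15 dB(A).
blower: 86 − 20·log₁₀(19.0/2.2) = 86 − 18.73 = 67.27 dB(A).
Σ 10^(L/10) = 9.461e+06 → L_total = 10·log₁₀(9.461e+06) = 69.76 dB(A).

70 dB(A)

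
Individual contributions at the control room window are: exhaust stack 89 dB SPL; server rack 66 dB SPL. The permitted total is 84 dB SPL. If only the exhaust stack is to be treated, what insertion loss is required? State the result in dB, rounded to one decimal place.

Fixed contribution from the other source: Σ 10^(L/10) = 10^(66/10) = 3.981e+06 (66.00 dB SPL).
To meet 84 dB SPL overall, the treated exhaust stack may contribute at most 10^(84/10) − 3.981e+06 = 2.472e+08, i.e. 83.93 dB SPL.
So the exhaust stack must be reduced from 89 to 83.93 dB SPL: IL = 5.07 dB.

5.1 dB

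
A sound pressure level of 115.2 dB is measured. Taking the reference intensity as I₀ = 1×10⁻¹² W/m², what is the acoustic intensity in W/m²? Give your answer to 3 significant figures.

0.331 W/m²

L = 10·log₁₀(I/I₀) ⇒ I = I₀·10^(L/10) = 10⁻¹² × 10^11.52.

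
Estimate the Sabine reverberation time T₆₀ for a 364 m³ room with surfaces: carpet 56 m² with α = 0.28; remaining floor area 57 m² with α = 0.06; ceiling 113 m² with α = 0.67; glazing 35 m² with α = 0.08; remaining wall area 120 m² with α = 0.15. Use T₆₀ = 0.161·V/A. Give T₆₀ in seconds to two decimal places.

0.51 s

A = Σ Sᵢαᵢ = 56·0.28 + 57·0.06 + 113·0.67 + 35·0.08 + 120·0.15 = 115.61 m².
T₆₀ = 0.161 × 364 / 115.61 = 0.507 s.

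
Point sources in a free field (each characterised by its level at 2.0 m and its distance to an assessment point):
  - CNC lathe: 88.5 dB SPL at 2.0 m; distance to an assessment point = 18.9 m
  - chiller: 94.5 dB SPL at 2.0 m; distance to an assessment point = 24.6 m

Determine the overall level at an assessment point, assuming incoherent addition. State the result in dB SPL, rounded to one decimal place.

74.2 dB SPL

Propagate each source to the receiver with L = L_ref − 20·log₁₀(r/r_ref), then add intensities.
CNC lathe: 88.5 − 20·log₁₀(18.9/2.0) = 88.5 − 19.51 = 68.99 dB SPL.
chiller: 94.5 − 20·log₁₀(24.6/2.0) = 94.5 − 21.80 = 72.70 dB SPL.
Σ 10^(L/10) = 2.656e+07 → L_total = 10·log₁₀(2.656e+07) = 74.24 dB SPL.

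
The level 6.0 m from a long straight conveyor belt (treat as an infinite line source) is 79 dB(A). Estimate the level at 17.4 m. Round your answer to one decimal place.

Cylindrical spreading from a line source gives a 10·log₁₀(r₂/r₁) drop.
L₂ = 79 − 10·log₁₀(17.4/6.0) = 79 − 4.624 = 74.38 dB(A).

74.4 dB(A)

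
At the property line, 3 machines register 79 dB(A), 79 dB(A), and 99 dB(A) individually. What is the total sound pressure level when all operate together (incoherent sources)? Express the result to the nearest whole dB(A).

99 dB(A)

For uncorrelated sources the intensities add, so convert each level to linear form, sum, and take 10·log₁₀ of the total.
Σ 10^(L/10) = 10^(79/10) + 10^(79/10) + 10^(99/10) = 8.102e+09.
L_total = 10·log₁₀(8.102e+09) = 99.09 dB(A).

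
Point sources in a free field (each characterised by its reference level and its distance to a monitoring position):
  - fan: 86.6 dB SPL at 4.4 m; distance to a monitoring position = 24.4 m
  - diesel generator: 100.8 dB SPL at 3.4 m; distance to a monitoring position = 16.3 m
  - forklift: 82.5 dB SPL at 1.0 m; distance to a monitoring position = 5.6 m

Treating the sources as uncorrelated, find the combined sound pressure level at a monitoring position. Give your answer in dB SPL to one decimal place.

87.4 dB SPL

Apply inverse-square spreading to bring every level to the receiver, then sum 10^(L/10).
fan: 86.6 − 20·log₁₀(24.4/4.4) = 86.6 − 14.88 = 71.72 dB SPL.
diesel generator: 100.8 − 20·log₁₀(16.3/3.4) = 100.8 − 13.61 = 87.19 dB SPL.
forklift: 82.5 − 20·log₁₀(5.6/1.0) = 82.5 − 14.96 = 67.54 dB SPL.
Σ 10^(L/10) = 5.436e+08 → L_total = 10·log₁₀(5.436e+08) = 87.35 dB SPL.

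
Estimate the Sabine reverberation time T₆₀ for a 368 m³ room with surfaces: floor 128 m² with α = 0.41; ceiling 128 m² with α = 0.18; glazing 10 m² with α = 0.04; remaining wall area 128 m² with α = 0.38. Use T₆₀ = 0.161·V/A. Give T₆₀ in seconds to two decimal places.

0.48 s

Total absorption A = 128·0.41 + 128·0.18 + 10·0.04 + 128·0.38 = 124.56 m² sabins.
T₆₀ = 0.161 × 368 / 124.56 = 0.476 s.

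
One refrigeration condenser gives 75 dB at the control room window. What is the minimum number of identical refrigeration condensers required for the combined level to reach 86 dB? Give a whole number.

Need L₁ + 10·log₁₀ N ≥ 86, i.e. log₁₀ N ≥ 1.10.
N ≥ 10^(11.0/10) = 12.589, so N = 13.

13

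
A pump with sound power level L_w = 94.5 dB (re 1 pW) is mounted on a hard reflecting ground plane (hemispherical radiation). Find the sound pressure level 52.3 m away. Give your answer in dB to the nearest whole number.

The power spreads over a hemisphere of area 2π·r², so L_p = L_w − 10·log₁₀(2π·r²).
2π·r² = 1.719e+04 m², 10·log₁₀ of that is 42.352 dB.
L_p = 94.5 − 42.352 = 52.15 dB.

52 dB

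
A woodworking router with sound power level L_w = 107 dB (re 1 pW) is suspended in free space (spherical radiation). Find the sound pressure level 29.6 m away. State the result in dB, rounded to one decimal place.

66.6 dB

L_p = L_w − 10·log₁₀(4π·r²) with r = 29.6 m.
4π·r² = 1.101e+04 m², 10·log₁₀ of that is 40.418 dB.
L_p = 107 − 40.418 = 66.58 dB.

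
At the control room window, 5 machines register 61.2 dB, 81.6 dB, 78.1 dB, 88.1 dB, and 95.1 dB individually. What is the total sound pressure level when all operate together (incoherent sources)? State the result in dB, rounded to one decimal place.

Incoherent sources combine by intensity addition: L_total = 10·log₁₀(Σ 10^(L_i/10)).
Σ 10^(L/10) = 10^(61.2/10) + 10^(81.6/10) + 10^(78.1/10) + 10^(88.1/10) + 10^(95.1/10) = 4.092e+09.
L_total = 10·log₁₀(4.092e+09) = 96.12 dB.

96.1 dB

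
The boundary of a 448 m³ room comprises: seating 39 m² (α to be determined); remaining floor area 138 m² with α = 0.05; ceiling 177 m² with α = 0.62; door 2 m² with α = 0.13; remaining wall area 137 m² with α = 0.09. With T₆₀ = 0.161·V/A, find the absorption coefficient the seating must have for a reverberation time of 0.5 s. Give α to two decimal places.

From T₆₀ = 0.161·V/A, the target T₆₀ = 0.5 s needs A = 0.161·448/0.5 = 144.26 m².
Absorption from the other surfaces = 138·0.05 + 177·0.62 + 2·0.13 + 137·0.09 = 129.23 m², so the seating must supply 15.03 m² over 39 m².
α = 15.03/39 = 0.385.

0.39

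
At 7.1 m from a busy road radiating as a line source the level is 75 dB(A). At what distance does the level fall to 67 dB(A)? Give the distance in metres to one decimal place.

For a line source L₁ − L₂ = 10·log₁₀(r₂/r₁), so r₂ = r₁·10^((L₁−L₂)/10).
r₂ = 7.1·10^((75−67)/10) = 7.1·10^(8.0/10) = 44.80 m.

44.8 m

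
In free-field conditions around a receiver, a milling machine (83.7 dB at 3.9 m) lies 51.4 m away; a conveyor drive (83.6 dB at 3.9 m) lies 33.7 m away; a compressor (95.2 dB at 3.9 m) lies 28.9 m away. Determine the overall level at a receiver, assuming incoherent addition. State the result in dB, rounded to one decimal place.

78.1 dB

Propagate each source to the receiver with L = L_ref − 20·log₁₀(r/r_ref), then add intensities.
milling machine: 83.7 − 20·log₁₀(51.4/3.9) = 83.7 − 22.40 = 61.30 dB.
conveyor drive: 83.6 − 20·log₁₀(33.7/3.9) = 83.6 − 18.73 = 64.87 dB.
compressor: 95.2 − 20·log₁₀(28.9/3.9) = 95.2 − 17.40 = 77.80 dB.
Σ 10^(L/10) = 6.472e+07 → L_total = 10·log₁₀(6.472e+07) = 78.11 dB.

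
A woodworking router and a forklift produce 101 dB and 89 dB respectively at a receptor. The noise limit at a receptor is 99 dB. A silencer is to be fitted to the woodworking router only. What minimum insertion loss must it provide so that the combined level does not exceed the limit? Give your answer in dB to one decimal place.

Fixed contribution from the other source: Σ 10^(L/10) = 10^(89/10) = 7.943e+08 (89.00 dB).
The limit corresponds to 10^(99/10) = 7.943e+09; subtracting the fixed part leaves 7.149e+09 for the woodworking router, i.e. 98.54 dB.
Required insertion loss = 101 − 98.54 = 2.46 dB.

2.5 dB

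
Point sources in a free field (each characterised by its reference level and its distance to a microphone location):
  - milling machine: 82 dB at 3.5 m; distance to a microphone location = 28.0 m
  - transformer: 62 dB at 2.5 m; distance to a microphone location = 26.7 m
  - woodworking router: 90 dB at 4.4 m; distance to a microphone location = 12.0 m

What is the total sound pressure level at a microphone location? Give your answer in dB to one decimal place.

Propagate each source to the receiver with L = L_ref − 20·log₁₀(r/r_ref), then add intensities.
milling machine: 82 − 20·log₁₀(28.0/3.5) = 82 − 18.06 = 63.94 dB.
transformer: 62 − 20·log₁₀(26.7/2.5) = 62 − 20.57 = 41.43 dB.
woodworking router: 90 − 20·log₁₀(12.0/4.4) = 90 − 8.71 = 81.29 dB.
Σ 10^(L/10) = 1.369e+08 → L_total = 10·log₁₀(1.369e+08) = 81.37 dB.

81.4 dB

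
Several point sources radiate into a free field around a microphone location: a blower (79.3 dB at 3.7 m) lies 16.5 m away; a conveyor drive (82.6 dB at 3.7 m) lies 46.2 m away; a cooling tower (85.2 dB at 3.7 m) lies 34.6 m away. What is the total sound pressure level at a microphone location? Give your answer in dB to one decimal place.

69.7 dB

Propagate each source to the receiver with L = L_ref − 20·log₁₀(r/r_ref), then add intensities.
blower: 79.3 − 20·log₁₀(16.5/3.7) = 79.3 − 12.99 = 66.31 dB.
conveyor drive: 82.6 − 20·log₁₀(46.2/3.7) = 82.6 − 21.93 = 60.67 dB.
cooling tower: 85.2 − 20·log₁₀(34.6/3.7) = 85.2 − 19.42 = 65.78 dB.
Σ 10^(L/10) = 9.234e+06 → L_total = 10·log₁₀(9.234e+06) = 69.65 dB.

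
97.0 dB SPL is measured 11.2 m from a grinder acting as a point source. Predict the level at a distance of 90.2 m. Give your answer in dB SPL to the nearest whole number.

79 dB SPL

Point-source attenuation: ΔL = 20·log₁₀(r₂/r₁) = 20·log₁₀(90.2/11.2) = 18.120 dB.
L₂ = 97.0 − 20·log₁₀(90.2/11.2) = 97.0 − 18.120 = 78.88 dB SPL.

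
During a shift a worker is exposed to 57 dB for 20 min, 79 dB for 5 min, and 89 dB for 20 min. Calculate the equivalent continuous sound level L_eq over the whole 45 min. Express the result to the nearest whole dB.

86 dB

Weight each interval's intensity by its duration and average over T = 45 min:
Σ tᵢ·10^(Lᵢ/10) = 20·10^(57/10) + 5·10^(79/10) + 20·10^(89/10) = 1.629e+10.
L_eq = 10·log₁₀(1.629e+10/45) = 85.59 dB.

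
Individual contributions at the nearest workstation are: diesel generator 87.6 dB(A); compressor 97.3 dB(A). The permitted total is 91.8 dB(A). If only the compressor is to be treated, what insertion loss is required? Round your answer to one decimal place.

7.6 dB

Everything except the compressor sums to 10^(87.6/10) = 5.754e+08 in linear terms, 87.60 dB(A).
The limit corresponds to 10^(91.8/10) = 1.514e+09; subtracting the fixed part leaves 9.381e+08 for the compressor, i.e. 89.72 dB(A).
So the compressor must be reduced from 97.3 to 89.72 dB(A): IL = 7.58 dB.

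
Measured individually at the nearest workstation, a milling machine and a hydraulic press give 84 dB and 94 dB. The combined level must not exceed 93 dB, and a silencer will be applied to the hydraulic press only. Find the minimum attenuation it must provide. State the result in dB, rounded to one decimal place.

1.6 dB

Everything except the hydraulic press sums to 10^(84/10) = 2.512e+08 in linear terms, 84.00 dB.
The limit corresponds to 10^(93/10) = 1.995e+09; subtracting the fixed part leaves 1.744e+09 for the hydraulic press, i.e. 92.42 dB.
Required insertion loss = 94 − 92.42 = 1.58 dB.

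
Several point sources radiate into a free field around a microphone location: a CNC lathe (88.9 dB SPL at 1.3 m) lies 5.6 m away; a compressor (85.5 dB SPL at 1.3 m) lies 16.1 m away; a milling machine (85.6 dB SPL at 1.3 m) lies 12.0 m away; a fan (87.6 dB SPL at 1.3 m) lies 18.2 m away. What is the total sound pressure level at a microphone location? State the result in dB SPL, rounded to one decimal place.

Apply inverse-square spreading to bring every level to the receiver, then sum 10^(L/10).
CNC lathe: 88.9 − 20·log₁₀(5.6/1.3) = 88.9 − 12.68 = 76.22 dB SPL.
compressor: 85.5 − 20·log₁₀(16.1/1.3) = 85.5 − 21.86 = 63.64 dB SPL.
milling machine: 85.6 − 20·log₁₀(12.0/1.3) = 85.6 − 19.30 = 66.30 dB SPL.
fan: 87.6 − 20·log₁₀(18.2/1.3) = 87.6 − 22.92 = 64.68 dB SPL.
Σ 10^(L/10) = 5.134e+07 → L_total = 10·log₁₀(5.134e+07) = 77.10 dB SPL.

77.1 dB SPL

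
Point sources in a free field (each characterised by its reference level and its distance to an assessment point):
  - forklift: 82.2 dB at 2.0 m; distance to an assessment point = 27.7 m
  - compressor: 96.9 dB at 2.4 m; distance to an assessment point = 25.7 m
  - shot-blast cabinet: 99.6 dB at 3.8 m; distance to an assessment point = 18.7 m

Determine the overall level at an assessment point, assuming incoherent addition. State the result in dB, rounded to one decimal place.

86.2 dB

First find each source's level at the receiver (point-source: −20·log₁₀(r/r_ref)), then combine on an intensity basis.
forklift: 82.2 − 20·log₁₀(27.7/2.0) = 82.2 − 22.83 = 59.37 dB.
compressor: 96.9 − 20·log₁₀(25.7/2.4) = 96.9 − 20.59 = 76.31 dB.
shot-blast cabinet: 99.6 − 20·log₁₀(18.7/3.8) = 99.6 − 13.84 = 85.76 dB.
Σ 10^(L/10) = 4.202e+08 → L_total = 10·log₁₀(4.202e+08) = 86.23 dB.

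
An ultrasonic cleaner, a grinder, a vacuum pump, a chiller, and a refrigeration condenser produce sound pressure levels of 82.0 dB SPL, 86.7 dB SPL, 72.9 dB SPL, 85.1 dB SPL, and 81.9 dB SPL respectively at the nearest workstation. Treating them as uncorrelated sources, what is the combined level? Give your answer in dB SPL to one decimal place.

90.5 dB SPL

Incoherent sources combine by intensity addition: L_total = 10·log₁₀(Σ 10^(L_i/10)).
Σ 10^(L/10) = 10^(82.0/10) + 10^(86.7/10) + 10^(72.9/10) + 10^(85.1/10) + 10^(81.9/10) = 1.124e+09.
L_total = 10·log₁₀(1.124e+09) = 90.51 dB SPL.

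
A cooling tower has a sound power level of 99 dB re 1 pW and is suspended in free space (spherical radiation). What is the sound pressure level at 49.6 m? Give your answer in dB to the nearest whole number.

54 dB

The power spreads over a sphere of area 4π·r², so L_p = L_w − 10·log₁₀(4π·r²).
4π·r² = 3.092e+04 m², 10·log₁₀ of that is 44.902 dB.
L_p = 99 − 44.902 = 54.10 dB.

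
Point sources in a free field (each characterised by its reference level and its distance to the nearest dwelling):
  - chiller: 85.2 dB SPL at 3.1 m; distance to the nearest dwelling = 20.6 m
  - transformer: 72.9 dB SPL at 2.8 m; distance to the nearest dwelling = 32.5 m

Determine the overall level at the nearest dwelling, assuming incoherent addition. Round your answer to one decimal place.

68.8 dB SPL

Apply inverse-square spreading to bring every level to the receiver, then sum 10^(L/10).
chiller: 85.2 − 20·log₁₀(20.6/3.1) = 85.2 − 16.45 = 68.75 dB SPL.
transformer: 72.9 − 20·log₁₀(32.5/2.8) = 72.9 − 21.29 = 51.61 dB SPL.
Σ 10^(L/10) = 7.643e+06 → L_total = 10·log₁₀(7.643e+06) = 68.83 dB SPL.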